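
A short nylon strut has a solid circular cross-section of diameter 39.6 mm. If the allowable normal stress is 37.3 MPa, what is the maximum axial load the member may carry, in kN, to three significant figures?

45.9 kN

A = 1232 mm².
P_max = σ_allow · A = 37.3 · 1232 = 45940 N = 45.94 kN.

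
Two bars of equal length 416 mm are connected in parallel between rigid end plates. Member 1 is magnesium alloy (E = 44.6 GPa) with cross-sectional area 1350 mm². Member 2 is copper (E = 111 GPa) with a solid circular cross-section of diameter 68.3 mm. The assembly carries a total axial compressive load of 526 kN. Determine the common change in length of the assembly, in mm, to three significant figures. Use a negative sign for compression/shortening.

A_2 = 3664 mm².
Equal strain + equilibrium ⇒ each member carries load in proportion to AE: A₁E₁ = 60210000 N, A₂E₂ = 406700000 N, ΣAE = 466900000 N.
δ = PL/ΣAE = -526000·416/466900000 = -0.4687 mm.

-0.469 mm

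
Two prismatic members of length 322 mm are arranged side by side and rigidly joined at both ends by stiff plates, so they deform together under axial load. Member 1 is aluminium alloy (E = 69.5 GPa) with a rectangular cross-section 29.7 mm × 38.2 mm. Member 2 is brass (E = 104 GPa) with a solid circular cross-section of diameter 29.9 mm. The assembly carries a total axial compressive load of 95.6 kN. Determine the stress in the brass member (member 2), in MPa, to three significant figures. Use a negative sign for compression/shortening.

-65.5 MPa

A_1 = 1135 mm².
A_2 = 702.2 mm².
Equal strain + equilibrium ⇒ each member carries load in proportion to AE: A₁E₁ = 78850000 N, A₂E₂ = 73020000 N, ΣAE = 151900000 N.
σ₂ = P·E₂/ΣAE = -95600·104000/151900000 = -65.46 MPa.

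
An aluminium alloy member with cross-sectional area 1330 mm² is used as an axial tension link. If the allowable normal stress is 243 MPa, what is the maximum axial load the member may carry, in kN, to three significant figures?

323 kN

P_max = σ_allow · A = 243 · 1330 = 323200 N = 323.2 kN.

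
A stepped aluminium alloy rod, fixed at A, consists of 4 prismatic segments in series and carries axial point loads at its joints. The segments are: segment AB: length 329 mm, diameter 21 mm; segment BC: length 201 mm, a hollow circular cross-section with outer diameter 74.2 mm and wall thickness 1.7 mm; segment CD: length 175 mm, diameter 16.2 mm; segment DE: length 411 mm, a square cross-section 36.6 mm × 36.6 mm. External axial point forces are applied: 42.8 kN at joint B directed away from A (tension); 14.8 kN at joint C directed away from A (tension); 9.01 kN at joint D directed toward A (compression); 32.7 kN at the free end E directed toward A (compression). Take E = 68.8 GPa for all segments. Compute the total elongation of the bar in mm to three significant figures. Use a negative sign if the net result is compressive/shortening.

Internal axial forces (sectioning from the free end, tension +): N_DE = -32.7 kN, N_CD = -41.71 kN, N_BC = -26.91 kN, N_AB = 15.89 kN.
A_AB = 346.4 mm².
A_BC = 387.2 mm².
A_CD = 206.1 mm².
A_DE = 1340 mm².
δ_AB = 15890·329/(346.4·68800) = 0.2194 mm
δ_BC = -26910·201/(387.2·68800) = -0.203 mm
δ_CD = -41710·175/(206.1·68800) = -0.5147 mm
δ_DE = -32700·411/(1340·68800) = -0.1458 mm
δ = Σδ_i = -0.6442 mm.

-0.644 mm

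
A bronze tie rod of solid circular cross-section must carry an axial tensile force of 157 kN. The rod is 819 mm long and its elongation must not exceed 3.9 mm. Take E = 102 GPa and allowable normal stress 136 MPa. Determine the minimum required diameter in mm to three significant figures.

38.3 mm

Required area A ≥ P/σ_allow = 157000/136 = 1154 mm².
For a solid circular section, d ≥ √(4A/π) = 38.34 mm.
Elongation limit: A ≥ PL/(Eδ_allow) = 157000·819/(102000·3.9) = 323.2 mm² ⇒ d ≥ 20.29 mm.
The stress limit governs.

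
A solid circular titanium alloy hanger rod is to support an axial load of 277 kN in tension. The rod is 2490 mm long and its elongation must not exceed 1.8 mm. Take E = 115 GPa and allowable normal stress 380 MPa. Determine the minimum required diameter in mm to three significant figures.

65.1 mm

Required area A ≥ P/σ_allow = 277000/380 = 728.9 mm².
For a solid circular section, d ≥ √(4A/π) = 30.47 mm.
Elongation limit: A ≥ PL/(Eδ_allow) = 277000·2490/(115000·1.8) = 3332 mm² ⇒ d ≥ 65.13 mm.
The elongation limit governs.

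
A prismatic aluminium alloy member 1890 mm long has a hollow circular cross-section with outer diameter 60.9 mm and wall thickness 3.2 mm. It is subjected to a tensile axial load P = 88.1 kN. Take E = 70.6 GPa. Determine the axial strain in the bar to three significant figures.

0.00215

A = 580.1 mm².
σ = N/A = 151.9 MPa; ε = σ/E = 151.9/70600 = 2.151e-03.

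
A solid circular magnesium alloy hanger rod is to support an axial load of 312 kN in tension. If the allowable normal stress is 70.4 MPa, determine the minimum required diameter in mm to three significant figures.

Required area A ≥ P/σ_allow = 312000/70.4 = 4432 mm².
For a solid circular section, d ≥ √(4A/π) = 75.12 mm.

75.1 mm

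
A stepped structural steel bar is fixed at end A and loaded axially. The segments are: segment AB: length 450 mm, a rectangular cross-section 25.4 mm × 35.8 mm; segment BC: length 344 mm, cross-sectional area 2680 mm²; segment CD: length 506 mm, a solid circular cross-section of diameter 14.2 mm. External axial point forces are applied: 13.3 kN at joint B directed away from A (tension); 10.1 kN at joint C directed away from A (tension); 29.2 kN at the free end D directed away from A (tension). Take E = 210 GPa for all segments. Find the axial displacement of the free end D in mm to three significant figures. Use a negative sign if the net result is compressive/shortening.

0.592 mm

Internal axial forces (sectioning from the free end, tension +): N_CD = 29.2 kN, N_BC = 39.3 kN, N_AB = 52.6 kN.
A_AB = 909.3 mm².
A_CD = 158.4 mm².
δ_AB = 52600·450/(909.3·210000) = 0.124 mm
δ_BC = 39300·344/(2680·210000) = 0.02402 mm
δ_CD = 29200·506/(158.4·210000) = 0.4443 mm
δ = Σδ_i = 0.5922 mm.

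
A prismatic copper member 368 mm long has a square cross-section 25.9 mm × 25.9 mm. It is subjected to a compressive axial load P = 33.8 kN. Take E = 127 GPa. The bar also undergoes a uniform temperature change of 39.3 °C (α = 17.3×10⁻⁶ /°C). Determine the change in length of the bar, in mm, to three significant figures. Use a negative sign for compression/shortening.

0.104 mm

A = 670.8 mm².
δ_mech = NL/(AE) = -33800·368/(670.8·127000) = -0.146 mm.
δ_thermal = αLΔT = 17.3e-6·368·39.3 = 0.2502 mm.
δ = δ_mech + δ_thermal = 0.1042 mm.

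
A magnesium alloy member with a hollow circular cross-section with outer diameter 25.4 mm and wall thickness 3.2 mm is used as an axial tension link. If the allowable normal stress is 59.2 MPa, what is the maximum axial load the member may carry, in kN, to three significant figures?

13.2 kN

A = 223.2 mm².
P_max = σ_allow · A = 59.2 · 223.2 = 13210 N = 13.21 kN.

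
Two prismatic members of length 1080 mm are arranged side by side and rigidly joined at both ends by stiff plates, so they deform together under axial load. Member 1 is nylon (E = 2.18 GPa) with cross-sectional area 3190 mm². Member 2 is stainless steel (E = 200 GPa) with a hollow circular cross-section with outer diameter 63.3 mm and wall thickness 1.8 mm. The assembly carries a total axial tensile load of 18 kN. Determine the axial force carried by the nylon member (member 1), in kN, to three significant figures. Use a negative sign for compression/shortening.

A_2 = 347.8 mm².
Equal strain + equilibrium ⇒ each member carries load in proportion to AE: A₁E₁ = 6954000 N, A₂E₂ = 69550000 N, ΣAE = 76510000 N.
F₁ = P·A₁E₁/ΣAE = 18000·6954000/76510000 = 1636 N.

1.64 kN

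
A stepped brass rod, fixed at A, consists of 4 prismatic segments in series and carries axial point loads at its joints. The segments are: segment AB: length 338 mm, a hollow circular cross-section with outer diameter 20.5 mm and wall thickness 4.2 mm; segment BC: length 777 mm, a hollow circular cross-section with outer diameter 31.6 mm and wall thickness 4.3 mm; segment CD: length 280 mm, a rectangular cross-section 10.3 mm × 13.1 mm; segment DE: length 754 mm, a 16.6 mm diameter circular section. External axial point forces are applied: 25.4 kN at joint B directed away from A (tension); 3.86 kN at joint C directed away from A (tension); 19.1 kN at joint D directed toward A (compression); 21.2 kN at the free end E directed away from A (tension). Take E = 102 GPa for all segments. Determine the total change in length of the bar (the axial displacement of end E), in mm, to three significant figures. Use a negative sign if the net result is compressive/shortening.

1.37 mm

Internal axial forces (sectioning from the free end, tension +): N_DE = 21.2 kN, N_CD = 2.1 kN, N_BC = 5.96 kN, N_AB = 31.36 kN.
A_AB = 215.1 mm².
A_BC = 368.8 mm².
A_CD = 134.9 mm².
A_DE = 216.4 mm².
δ_AB = 31360·338/(215.1·102000) = 0.4832 mm
δ_BC = 5960·777/(368.8·102000) = 0.1231 mm
δ_CD = 2100·280/(134.9·102000) = 0.04272 mm
δ_DE = 21200·754/(216.4·102000) = 0.7241 mm
δ = Σδ_i = 1.373 mm.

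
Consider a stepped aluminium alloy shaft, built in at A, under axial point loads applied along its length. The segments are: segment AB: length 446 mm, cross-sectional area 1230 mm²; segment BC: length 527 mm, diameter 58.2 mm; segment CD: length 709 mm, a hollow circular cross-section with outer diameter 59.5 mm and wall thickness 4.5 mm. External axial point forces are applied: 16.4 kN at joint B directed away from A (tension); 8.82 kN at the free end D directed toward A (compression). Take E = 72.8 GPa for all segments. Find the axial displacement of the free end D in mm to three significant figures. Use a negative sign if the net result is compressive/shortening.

Internal axial forces (sectioning from the free end, tension +): N_CD = -8.82 kN, N_BC = -8.82 kN, N_AB = 7.58 kN.
A_BC = 2660 mm².
A_CD = 777.5 mm².
δ_AB = 7580·446/(1230·72800) = 0.03775 mm
δ_BC = -8820·527/(2660·72800) = -0.024 mm
δ_CD = -8820·709/(777.5·72800) = -0.1105 mm
δ = Σδ_i = -0.09672 mm.

-0.0967 mm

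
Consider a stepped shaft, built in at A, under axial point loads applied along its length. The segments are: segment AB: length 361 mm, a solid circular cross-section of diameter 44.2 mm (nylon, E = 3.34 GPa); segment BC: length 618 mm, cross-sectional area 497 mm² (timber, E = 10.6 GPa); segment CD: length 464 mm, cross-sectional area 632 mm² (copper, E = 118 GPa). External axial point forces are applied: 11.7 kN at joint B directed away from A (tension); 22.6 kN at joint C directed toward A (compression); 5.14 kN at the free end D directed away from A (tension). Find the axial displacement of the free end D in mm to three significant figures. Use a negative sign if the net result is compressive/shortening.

Internal axial forces (sectioning from the free end, tension +): N_CD = 5.14 kN, N_BC = -17.46 kN, N_AB = -5.76 kN.
A_AB = 1534 mm².
δ_AB = -5760·361/(1534·3340) = -0.4057 mm
δ_BC = -17460·618/(497·10600) = -2.048 mm
δ_CD = 5140·464/(632·118000) = 0.03198 mm
δ = Σδ_i = -2.422 mm.

-2.42 mm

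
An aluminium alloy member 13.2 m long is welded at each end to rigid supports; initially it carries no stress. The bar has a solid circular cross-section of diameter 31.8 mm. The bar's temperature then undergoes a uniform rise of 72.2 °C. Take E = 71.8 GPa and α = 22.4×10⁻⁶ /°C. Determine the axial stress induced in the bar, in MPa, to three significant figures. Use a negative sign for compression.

Free thermal expansion αLΔT = 22.4e-6 · 13200 · 72.2 = 21.35 mm.
The walls impose strain ε = −(21.35)/13200 = -1.6173e-03; σ = Eε = 71800 · -1.6173e-03 = -116.1 MPa.

-116 MPa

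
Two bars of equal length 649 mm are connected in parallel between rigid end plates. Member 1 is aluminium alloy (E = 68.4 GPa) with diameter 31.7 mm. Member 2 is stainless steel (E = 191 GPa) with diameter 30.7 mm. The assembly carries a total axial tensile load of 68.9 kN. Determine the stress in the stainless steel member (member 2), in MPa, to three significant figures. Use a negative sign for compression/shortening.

A_1 = 789.2 mm².
A_2 = 740.2 mm².
Equal strain + equilibrium ⇒ each member carries load in proportion to AE: A₁E₁ = 53980000 N, A₂E₂ = 141400000 N, ΣAE = 195400000 N.
σ₂ = P·E₂/ΣAE = 68900·191000/195400000 = 67.36 MPa.

67.4 MPa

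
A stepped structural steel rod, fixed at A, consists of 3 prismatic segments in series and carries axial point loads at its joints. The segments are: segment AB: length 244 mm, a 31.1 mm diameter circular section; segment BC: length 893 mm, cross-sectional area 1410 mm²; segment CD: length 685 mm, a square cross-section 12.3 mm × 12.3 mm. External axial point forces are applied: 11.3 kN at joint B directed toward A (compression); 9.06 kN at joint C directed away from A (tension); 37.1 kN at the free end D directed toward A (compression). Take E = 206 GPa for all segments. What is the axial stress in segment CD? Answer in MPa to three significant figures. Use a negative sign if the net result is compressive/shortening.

Internal axial forces (sectioning from the free end, tension +): N_CD = -37.1 kN, N_BC = -28.04 kN, N_AB = -39.34 kN.
A_CD = 151.3 mm².
σ_CD = N_CD/A_CD = -37100/151.3 = -245.2 MPa.

-245 MPa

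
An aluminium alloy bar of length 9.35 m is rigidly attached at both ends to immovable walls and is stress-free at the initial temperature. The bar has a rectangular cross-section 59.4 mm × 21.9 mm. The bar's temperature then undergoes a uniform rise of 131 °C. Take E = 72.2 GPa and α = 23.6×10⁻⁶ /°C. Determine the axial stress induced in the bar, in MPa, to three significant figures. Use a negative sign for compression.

-223 MPa

Free thermal expansion αLΔT = 23.6e-6 · 9350 · 131 = 28.91 mm.
The walls impose strain ε = −(28.91)/9350 = -3.0916e-03; σ = Eε = 72200 · -3.0916e-03 = -223.2 MPa.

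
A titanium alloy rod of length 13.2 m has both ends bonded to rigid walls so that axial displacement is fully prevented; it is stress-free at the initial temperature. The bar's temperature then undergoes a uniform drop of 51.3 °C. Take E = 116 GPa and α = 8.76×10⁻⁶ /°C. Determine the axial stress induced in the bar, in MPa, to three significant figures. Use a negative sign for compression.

52.1 MPa

Free thermal expansion αLΔT = 8.76e-6 · 13200 · -51.3 = -5.932 mm.
The walls impose strain ε = −(-5.932)/13200 = 4.4939e-04; σ = Eε = 116000 · 4.4939e-04 = 52.13 MPa.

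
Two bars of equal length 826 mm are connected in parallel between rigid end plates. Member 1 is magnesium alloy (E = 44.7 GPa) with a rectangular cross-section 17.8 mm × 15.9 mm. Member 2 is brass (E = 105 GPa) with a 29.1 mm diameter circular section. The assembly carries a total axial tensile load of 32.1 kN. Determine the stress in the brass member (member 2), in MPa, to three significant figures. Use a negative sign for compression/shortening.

40.9 MPa

A_1 = 283 mm².
A_2 = 665.1 mm².
Equal strain + equilibrium ⇒ each member carries load in proportion to AE: A₁E₁ = 12650000 N, A₂E₂ = 69830000 N, ΣAE = 82480000 N.
σ₂ = P·E₂/ΣAE = 32100·105000/82480000 = 40.86 MPa.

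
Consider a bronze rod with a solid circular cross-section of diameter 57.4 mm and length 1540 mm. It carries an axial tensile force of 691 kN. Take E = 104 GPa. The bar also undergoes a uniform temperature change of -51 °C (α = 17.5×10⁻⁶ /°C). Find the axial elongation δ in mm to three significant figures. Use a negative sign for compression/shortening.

A = 2588 mm².
δ_mech = NL/(AE) = 691000·1540/(2588·104000) = 3.954 mm.
δ_thermal = αLΔT = 17.5e-6·1540·-51 = -1.374 mm.
δ = δ_mech + δ_thermal = 2.58 mm.

2.58 mm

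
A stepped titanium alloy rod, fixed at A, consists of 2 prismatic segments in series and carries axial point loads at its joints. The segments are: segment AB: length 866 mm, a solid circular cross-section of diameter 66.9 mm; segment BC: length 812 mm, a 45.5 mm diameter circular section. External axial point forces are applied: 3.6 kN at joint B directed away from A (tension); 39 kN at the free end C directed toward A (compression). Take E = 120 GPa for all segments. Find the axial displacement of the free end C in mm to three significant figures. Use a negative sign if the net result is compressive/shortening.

-0.235 mm

Internal axial forces (sectioning from the free end, tension +): N_BC = -39 kN, N_AB = -35.4 kN.
A_AB = 3515 mm².
A_BC = 1626 mm².
δ_AB = -35400·866/(3515·120000) = -0.07268 mm
δ_BC = -39000·812/(1626·120000) = -0.1623 mm
δ = Σδ_i = -0.235 mm.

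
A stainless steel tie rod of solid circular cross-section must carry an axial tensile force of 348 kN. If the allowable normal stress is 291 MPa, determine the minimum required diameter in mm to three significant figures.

Required area A ≥ P/σ_allow = 348000/291 = 1196 mm².
For a solid circular section, d ≥ √(4A/π) = 39.02 mm.

39.0 mm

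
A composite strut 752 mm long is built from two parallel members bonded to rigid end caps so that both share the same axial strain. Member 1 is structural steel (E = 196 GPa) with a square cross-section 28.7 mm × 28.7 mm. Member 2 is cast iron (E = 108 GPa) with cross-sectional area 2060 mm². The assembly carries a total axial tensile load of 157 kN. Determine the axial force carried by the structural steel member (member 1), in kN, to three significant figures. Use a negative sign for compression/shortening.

66.0 kN

A_1 = 823.7 mm².
Equal strain + equilibrium ⇒ each member carries load in proportion to AE: A₁E₁ = 161400000 N, A₂E₂ = 222500000 N, ΣAE = 383900000 N.
F₁ = P·A₁E₁/ΣAE = 157000·161400000/383900000 = 66020 N.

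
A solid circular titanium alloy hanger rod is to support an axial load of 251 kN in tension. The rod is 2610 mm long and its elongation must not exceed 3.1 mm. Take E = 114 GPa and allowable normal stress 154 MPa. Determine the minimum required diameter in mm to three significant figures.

48.6 mm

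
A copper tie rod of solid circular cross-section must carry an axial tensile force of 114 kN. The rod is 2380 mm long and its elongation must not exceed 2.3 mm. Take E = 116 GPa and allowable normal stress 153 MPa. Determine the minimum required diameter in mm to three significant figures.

36.0 mm

Required area A ≥ P/σ_allow = 114000/153 = 745.1 mm².
For a solid circular section, d ≥ √(4A/π) = 30.8 mm.
Elongation limit: A ≥ PL/(Eδ_allow) = 114000·2380/(116000·2.3) = 1017 mm² ⇒ d ≥ 35.98 mm.
The elongation limit governs.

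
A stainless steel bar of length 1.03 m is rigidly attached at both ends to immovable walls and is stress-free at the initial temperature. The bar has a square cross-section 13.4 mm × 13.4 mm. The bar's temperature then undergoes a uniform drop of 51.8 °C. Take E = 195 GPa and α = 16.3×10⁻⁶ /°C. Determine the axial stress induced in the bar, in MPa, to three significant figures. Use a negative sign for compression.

165 MPa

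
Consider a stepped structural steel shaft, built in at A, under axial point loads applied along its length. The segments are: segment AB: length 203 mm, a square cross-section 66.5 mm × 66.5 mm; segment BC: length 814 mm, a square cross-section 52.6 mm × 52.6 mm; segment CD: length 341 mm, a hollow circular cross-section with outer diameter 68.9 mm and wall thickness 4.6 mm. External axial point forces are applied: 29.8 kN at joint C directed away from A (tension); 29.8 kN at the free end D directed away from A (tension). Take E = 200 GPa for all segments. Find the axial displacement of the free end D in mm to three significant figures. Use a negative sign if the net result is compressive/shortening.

Internal axial forces (sectioning from the free end, tension +): N_CD = 29.8 kN, N_BC = 59.6 kN, N_AB = 59.6 kN.
A_AB = 4422 mm².
A_BC = 2767 mm².
A_CD = 929.2 mm².
δ_AB = 59600·203/(4422·200000) = 0.01368 mm
δ_BC = 59600·814/(2767·200000) = 0.08767 mm
δ_CD = 29800·341/(929.2·200000) = 0.05468 mm
δ = Σδ_i = 0.156 mm.

0.156 mm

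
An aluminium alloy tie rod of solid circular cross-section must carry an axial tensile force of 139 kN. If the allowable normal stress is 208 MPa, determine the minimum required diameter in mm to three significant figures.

Required area A ≥ P/σ_allow = 139000/208 = 668.3 mm².
For a solid circular section, d ≥ √(4A/π) = 29.17 mm.

29.2 mm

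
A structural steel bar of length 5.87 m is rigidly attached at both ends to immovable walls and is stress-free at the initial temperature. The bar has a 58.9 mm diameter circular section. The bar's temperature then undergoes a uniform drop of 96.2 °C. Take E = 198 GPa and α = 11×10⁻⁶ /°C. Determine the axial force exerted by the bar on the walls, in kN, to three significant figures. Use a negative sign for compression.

Free thermal expansion αLΔT = 11e-6 · 5870 · -96.2 = -6.212 mm.
The walls impose strain ε = −(-6.212)/5870 = 1.0582e-03; σ = Eε = 198000 · 1.0582e-03 = 209.5 MPa.
Wall reaction R = σ·A = 209.5·2725 = 570900 N = 570.9 kN.

571 kN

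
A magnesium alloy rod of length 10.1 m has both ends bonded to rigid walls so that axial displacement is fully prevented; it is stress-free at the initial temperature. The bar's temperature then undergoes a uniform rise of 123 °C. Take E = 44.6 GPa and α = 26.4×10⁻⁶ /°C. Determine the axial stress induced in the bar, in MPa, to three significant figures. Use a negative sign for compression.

Free thermal expansion αLΔT = 26.4e-6 · 10100 · 123 = 32.8 mm.
The walls impose strain ε = −(32.8)/10100 = -3.2472e-03; σ = Eε = 44600 · -3.2472e-03 = -144.8 MPa.

-145 MPa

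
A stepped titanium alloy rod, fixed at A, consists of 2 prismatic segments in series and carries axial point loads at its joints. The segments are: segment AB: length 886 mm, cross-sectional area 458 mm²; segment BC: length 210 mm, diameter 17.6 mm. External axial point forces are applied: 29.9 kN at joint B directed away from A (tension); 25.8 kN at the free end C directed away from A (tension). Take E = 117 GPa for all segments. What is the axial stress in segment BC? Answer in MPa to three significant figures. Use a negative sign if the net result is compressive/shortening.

106 MPa

Internal axial forces (sectioning from the free end, tension +): N_BC = 25.8 kN, N_AB = 55.7 kN.
A_BC = 243.3 mm².
σ_BC = N_BC/A_BC = 25800/243.3 = 106 MPa.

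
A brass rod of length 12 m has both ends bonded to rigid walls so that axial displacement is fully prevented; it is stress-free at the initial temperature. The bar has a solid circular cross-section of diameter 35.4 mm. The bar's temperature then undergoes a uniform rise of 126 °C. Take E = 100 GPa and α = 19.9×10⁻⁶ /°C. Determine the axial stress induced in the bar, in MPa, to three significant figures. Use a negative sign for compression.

-251 MPa

Free thermal expansion αLΔT = 19.9e-6 · 12000 · 126 = 30.09 mm.
The walls impose strain ε = −(30.09)/12000 = -2.5074e-03; σ = Eε = 100000 · -2.5074e-03 = -250.7 MPa.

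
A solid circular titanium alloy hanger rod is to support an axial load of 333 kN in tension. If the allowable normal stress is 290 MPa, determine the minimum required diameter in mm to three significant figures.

38.2 mm

Required area A ≥ P/σ_allow = 333000/290 = 1148 mm².
For a solid circular section, d ≥ √(4A/π) = 38.24 mm.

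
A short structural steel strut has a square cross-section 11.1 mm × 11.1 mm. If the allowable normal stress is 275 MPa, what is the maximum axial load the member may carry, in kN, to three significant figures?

A = 123.2 mm².
P_max = σ_allow · A = 275 · 123.2 = 33880 N = 33.88 kN.

33.9 kN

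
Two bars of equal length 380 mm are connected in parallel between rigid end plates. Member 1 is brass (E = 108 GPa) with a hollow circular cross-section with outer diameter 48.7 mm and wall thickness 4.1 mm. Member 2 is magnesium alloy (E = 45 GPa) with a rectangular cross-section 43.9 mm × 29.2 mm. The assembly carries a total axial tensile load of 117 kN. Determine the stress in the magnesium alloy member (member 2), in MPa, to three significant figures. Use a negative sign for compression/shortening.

44.0 MPa

A_1 = 574.5 mm².
A_2 = 1282 mm².
Equal strain + equilibrium ⇒ each member carries load in proportion to AE: A₁E₁ = 62040000 N, A₂E₂ = 57680000 N, ΣAE = 119700000 N.
σ₂ = P·E₂/ΣAE = 117000·45000/119700000 = 43.97 MPa.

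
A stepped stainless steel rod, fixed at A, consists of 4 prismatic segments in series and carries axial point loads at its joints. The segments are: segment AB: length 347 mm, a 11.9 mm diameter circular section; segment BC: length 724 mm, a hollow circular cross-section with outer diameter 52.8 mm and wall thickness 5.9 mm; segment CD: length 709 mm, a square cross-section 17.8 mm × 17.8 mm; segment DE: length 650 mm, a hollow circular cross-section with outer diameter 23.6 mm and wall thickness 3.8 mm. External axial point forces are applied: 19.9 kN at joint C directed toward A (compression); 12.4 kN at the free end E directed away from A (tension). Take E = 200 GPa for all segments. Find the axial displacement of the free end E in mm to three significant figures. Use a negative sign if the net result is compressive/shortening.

0.161 mm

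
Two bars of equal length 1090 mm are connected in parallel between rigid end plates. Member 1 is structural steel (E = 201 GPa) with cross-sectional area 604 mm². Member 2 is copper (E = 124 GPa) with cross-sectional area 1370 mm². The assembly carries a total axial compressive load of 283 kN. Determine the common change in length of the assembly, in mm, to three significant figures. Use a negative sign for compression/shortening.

-1.06 mm

Equal strain + equilibrium ⇒ each member carries load in proportion to AE: A₁E₁ = 121400000 N, A₂E₂ = 169900000 N, ΣAE = 291300000 N.
δ = PL/ΣAE = -283000·1090/291300000 = -1.059 mm.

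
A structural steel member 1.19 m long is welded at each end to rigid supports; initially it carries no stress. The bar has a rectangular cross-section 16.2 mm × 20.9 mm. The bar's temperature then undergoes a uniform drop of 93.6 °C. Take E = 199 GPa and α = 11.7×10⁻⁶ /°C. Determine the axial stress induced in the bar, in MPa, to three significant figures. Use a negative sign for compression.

Free thermal expansion αLΔT = 11.7e-6 · 1190 · -93.6 = -1.303 mm.
The walls impose strain ε = −(-1.303)/1190 = 1.0951e-03; σ = Eε = 199000 · 1.0951e-03 = 217.9 MPa.

218 MPa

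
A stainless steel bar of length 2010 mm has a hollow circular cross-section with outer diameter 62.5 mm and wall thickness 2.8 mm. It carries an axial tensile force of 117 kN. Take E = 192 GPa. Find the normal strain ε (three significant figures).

0.00116

A = 525.1 mm².
σ = N/A = 222.8 MPa; ε = σ/E = 222.8/192000 = 1.160e-03.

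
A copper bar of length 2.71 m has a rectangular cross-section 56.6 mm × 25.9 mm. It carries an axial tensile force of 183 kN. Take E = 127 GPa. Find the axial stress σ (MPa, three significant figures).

125 MPa

A = 1466 mm².
σ = N/A = 183000/1466 = 124.8 MPa.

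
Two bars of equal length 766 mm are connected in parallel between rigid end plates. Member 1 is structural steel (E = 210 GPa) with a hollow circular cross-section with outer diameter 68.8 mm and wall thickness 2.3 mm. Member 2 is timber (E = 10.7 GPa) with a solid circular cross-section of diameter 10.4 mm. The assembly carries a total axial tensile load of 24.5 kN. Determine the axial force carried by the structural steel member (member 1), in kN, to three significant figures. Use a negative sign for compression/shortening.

24.3 kN

A_1 = 480.5 mm².
A_2 = 84.95 mm².
Equal strain + equilibrium ⇒ each member carries load in proportion to AE: A₁E₁ = 100900000 N, A₂E₂ = 909000 N, ΣAE = 101800000 N.
F₁ = P·A₁E₁/ΣAE = 24500·100900000/101800000 = 24280 N.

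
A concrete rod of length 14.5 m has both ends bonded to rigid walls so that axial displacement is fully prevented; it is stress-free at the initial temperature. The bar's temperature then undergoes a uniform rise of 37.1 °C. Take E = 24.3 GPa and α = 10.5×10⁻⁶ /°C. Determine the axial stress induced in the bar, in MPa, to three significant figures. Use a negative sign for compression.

Free thermal expansion αLΔT = 10.5e-6 · 14500 · 37.1 = 5.648 mm.
The walls impose strain ε = −(5.648)/14500 = -3.8955e-04; σ = Eε = 24300 · -3.8955e-04 = -9.466 MPa.

-9.47 MPa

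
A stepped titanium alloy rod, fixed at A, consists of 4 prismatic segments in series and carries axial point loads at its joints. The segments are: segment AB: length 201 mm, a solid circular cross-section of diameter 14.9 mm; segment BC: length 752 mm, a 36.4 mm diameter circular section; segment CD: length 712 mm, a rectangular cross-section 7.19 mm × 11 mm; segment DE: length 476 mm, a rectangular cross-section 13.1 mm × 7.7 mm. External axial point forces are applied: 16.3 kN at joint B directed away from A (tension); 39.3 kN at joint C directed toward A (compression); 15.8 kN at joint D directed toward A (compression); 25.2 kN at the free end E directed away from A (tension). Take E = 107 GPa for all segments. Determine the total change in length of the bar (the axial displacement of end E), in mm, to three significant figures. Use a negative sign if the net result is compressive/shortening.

Internal axial forces (sectioning from the free end, tension +): N_DE = 25.2 kN, N_CD = 9.4 kN, N_BC = -29.9 kN, N_AB = -13.6 kN.
A_AB = 174.4 mm².
A_BC = 1041 mm².
A_CD = 79.09 mm².
A_DE = 100.9 mm².
δ_AB = -13600·201/(174.4·107000) = -0.1465 mm
δ_BC = -29900·752/(1041·107000) = -0.2019 mm
δ_CD = 9400·712/(79.09·107000) = 0.7909 mm
δ_DE = 25200·476/(100.9·107000) = 1.111 mm
δ = Σδ_i = 1.554 mm.

1.55 mm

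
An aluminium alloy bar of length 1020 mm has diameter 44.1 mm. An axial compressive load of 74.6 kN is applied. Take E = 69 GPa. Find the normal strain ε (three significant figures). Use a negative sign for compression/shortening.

A = 1527 mm².
σ = N/A = -48.84 MPa; ε = σ/E = -48.84/69000 = -7.078e-04.

-7.08e-04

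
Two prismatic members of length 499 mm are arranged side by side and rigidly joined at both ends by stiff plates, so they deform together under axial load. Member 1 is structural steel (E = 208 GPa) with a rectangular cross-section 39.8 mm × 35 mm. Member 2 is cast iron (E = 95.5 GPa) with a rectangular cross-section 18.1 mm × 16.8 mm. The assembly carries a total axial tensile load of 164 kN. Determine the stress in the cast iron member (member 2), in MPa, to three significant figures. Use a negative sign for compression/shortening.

A_1 = 1393 mm².
A_2 = 304.1 mm².
Equal strain + equilibrium ⇒ each member carries load in proportion to AE: A₁E₁ = 289700000 N, A₂E₂ = 29040000 N, ΣAE = 318800000 N.
σ₂ = P·E₂/ΣAE = 164000·95500/318800000 = 49.13 MPa.

49.1 MPa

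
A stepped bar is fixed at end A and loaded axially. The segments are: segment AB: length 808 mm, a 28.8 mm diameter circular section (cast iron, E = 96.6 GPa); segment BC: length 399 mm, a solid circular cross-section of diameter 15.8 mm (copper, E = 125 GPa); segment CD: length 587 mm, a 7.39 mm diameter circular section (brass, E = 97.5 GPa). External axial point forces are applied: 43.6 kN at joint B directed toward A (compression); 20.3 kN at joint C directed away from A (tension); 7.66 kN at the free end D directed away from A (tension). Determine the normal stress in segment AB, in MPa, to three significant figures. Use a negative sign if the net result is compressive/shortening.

Internal axial forces (sectioning from the free end, tension +): N_CD = 7.66 kN, N_BC = 27.96 kN, N_AB = -15.64 kN.
A_AB = 651.4 mm².
σ_AB = N_AB/A_AB = -15640/651.4 = -24.01 MPa.

-24.0 MPa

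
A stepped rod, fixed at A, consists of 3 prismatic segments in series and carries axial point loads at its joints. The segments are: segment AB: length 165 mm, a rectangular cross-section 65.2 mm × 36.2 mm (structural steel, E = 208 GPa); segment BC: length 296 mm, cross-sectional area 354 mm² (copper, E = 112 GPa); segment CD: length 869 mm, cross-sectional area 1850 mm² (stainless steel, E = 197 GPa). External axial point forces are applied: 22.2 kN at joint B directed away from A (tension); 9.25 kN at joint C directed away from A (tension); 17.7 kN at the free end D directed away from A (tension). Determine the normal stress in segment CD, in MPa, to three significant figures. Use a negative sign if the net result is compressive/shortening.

9.57 MPa

Internal axial forces (sectioning from the free end, tension +): N_CD = 17.7 kN, N_BC = 26.95 kN, N_AB = 49.15 kN.
σ_CD = N_CD/A_CD = 17700/1850 = 9.568 MPa.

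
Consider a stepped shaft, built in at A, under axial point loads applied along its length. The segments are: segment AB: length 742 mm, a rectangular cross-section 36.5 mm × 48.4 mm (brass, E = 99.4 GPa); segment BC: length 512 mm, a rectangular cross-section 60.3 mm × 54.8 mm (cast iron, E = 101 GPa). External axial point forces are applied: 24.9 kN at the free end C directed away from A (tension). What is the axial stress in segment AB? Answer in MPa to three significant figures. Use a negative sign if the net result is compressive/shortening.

Internal axial forces (sectioning from the free end, tension +): N_BC = 24.9 kN, N_AB = 24.9 kN.
A_AB = 1767 mm².
σ_AB = N_AB/A_AB = 24900/1767 = 14.09 MPa.

14.1 MPa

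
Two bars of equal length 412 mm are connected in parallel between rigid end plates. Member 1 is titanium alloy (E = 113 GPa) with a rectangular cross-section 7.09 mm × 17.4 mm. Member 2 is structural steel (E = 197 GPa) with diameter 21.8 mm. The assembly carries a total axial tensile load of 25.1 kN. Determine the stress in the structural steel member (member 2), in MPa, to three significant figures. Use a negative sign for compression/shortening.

A_1 = 123.4 mm².
A_2 = 373.3 mm².
Equal strain + equilibrium ⇒ each member carries load in proportion to AE: A₁E₁ = 13940000 N, A₂E₂ = 73530000 N, ΣAE = 87470000 N.
σ₂ = P·E₂/ΣAE = 25100·197000/87470000 = 56.53 MPa.

56.5 MPa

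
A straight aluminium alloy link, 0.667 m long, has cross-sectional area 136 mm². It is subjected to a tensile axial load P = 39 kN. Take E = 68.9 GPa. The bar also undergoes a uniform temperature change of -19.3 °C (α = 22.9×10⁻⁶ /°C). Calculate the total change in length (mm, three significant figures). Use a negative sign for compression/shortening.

2.48 mm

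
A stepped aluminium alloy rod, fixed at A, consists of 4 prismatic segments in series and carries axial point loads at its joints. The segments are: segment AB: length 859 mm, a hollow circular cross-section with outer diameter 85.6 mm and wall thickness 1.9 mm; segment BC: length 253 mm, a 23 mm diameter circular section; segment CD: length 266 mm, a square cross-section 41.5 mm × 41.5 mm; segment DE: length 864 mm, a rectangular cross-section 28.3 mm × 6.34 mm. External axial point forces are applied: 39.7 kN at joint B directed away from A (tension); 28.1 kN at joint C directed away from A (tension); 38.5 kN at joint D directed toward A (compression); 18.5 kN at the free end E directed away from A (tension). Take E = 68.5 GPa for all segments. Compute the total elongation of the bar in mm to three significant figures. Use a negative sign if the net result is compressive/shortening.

2.53 mm

Internal axial forces (sectioning from the free end, tension +): N_DE = 18.5 kN, N_CD = -20 kN, N_BC = 8.1 kN, N_AB = 47.8 kN.
A_AB = 499.6 mm².
A_BC = 415.5 mm².
A_CD = 1722 mm².
A_DE = 179.4 mm².
δ_AB = 47800·859/(499.6·68500) = 1.2 mm
δ_BC = 8100·253/(415.5·68500) = 0.07201 mm
δ_CD = -20000·266/(1722·68500) = -0.04509 mm
δ_DE = 18500·864/(179.4·68500) = 1.301 mm
δ = Σδ_i = 2.527 mm.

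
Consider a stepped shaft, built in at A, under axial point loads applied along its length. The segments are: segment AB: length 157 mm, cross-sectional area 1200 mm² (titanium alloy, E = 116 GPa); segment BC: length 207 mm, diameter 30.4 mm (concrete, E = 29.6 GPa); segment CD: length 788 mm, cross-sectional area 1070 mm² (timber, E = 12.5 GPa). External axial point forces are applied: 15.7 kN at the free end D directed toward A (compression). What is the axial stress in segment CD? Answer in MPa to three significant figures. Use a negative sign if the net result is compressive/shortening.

Internal axial forces (sectioning from the free end, tension +): N_CD = -15.7 kN, N_BC = -15.7 kN, N_AB = -15.7 kN.
σ_CD = N_CD/A_CD = -15700/1070 = -14.67 MPa.

-14.7 MPa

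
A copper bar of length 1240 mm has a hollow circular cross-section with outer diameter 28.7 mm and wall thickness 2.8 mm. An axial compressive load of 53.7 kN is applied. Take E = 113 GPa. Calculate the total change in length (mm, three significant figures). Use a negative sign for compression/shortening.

A = 227.8 mm².
δ_mech = NL/(AE) = -53700·1240/(227.8·113000) = -2.586 mm.

-2.59 mm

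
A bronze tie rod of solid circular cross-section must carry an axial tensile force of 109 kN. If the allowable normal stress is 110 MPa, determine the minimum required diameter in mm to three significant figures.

Required area A ≥ P/σ_allow = 109000/110 = 990.9 mm².
For a solid circular section, d ≥ √(4A/π) = 35.52 mm.

35.5 mm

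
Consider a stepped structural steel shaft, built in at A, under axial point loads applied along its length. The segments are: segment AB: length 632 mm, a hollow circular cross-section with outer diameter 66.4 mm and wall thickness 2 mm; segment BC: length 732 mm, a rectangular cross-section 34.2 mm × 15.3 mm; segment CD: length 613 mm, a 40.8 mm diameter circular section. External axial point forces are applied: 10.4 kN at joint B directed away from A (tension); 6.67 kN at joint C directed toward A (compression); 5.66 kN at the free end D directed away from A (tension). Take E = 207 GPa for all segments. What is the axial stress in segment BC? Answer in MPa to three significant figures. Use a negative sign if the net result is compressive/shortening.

Internal axial forces (sectioning from the free end, tension +): N_CD = 5.66 kN, N_BC = -1.01 kN, N_AB = 9.39 kN.
A_BC = 523.3 mm².
σ_BC = N_BC/A_BC = -1010/523.3 = -1.93 MPa.

-1.93 MPa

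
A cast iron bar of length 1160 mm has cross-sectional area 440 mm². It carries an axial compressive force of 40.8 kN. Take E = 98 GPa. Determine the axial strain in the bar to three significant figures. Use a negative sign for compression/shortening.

-9.46e-04

σ = N/A = -92.73 MPa; ε = σ/E = -92.73/98000 = -9.462e-04.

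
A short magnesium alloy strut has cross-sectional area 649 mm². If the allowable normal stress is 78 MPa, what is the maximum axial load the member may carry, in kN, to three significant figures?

50.6 kN

P_max = σ_allow · A = 78 · 649 = 50620 N = 50.62 kN.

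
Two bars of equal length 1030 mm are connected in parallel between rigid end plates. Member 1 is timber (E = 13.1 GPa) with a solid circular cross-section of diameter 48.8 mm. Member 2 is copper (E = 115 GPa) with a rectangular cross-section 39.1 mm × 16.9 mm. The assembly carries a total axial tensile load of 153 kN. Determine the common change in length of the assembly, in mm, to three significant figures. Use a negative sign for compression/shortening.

1.57 mm

A_1 = 1870 mm².
A_2 = 660.8 mm².
Equal strain + equilibrium ⇒ each member carries load in proportion to AE: A₁E₁ = 24500000 N, A₂E₂ = 75990000 N, ΣAE = 100500000 N.
δ = PL/ΣAE = 153000·1030/100500000 = 1.568 mm.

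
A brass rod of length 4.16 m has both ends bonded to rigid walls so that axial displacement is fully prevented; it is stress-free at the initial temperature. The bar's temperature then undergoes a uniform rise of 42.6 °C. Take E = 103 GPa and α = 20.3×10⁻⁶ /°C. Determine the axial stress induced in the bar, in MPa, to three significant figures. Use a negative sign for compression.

-89.1 MPa

Free thermal expansion αLΔT = 20.3e-6 · 4160 · 42.6 = 3.597 mm.
The walls impose strain ε = −(3.597)/4160 = -8.6478e-04; σ = Eε = 103000 · -8.6478e-04 = -89.07 MPa.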